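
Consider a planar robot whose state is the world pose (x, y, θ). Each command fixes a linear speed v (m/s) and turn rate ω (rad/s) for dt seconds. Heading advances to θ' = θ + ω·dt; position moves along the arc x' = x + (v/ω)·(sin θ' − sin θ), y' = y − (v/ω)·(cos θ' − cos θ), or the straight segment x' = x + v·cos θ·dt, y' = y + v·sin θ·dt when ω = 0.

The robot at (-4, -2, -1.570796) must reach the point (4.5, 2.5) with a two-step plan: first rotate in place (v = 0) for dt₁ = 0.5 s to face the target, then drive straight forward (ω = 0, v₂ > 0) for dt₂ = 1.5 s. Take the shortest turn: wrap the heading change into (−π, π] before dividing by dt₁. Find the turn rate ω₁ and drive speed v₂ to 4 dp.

heading to target = atan2(2.5−-2, 4.5−-4) = 0.4869
Δθ = wrap(0.4869 − -1.5708) = 2.0577; ω₁ = Δθ/dt₁ = 4.1154
distance = √((4.5−-4)² + (2.5−-2)²) = 9.6177; v₂ = distance/dt₂ = 6.4118

ω₁ = 4.1154, v₂ = 6.4118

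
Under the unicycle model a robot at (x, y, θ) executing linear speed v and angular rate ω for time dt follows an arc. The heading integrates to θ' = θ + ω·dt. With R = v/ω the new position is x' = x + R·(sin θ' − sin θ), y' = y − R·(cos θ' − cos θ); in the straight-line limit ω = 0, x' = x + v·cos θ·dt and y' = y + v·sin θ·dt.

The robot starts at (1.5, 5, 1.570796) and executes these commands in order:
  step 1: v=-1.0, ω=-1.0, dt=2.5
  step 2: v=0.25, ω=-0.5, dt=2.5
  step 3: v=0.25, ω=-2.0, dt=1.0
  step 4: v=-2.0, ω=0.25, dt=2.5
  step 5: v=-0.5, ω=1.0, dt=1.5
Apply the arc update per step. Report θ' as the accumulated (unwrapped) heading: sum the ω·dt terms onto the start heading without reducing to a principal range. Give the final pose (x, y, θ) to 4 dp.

(3.8231, 0.7877, -2.0542)

step 1: θ'=-0.9292 (R=1.0000) → pose (-0.3011, 4.4015, -0.9292)
step 2: θ'=-2.1792 (R=-0.5000) → pose (-0.2914, 3.8165, -2.1792)
step 3: θ'=-4.1792 (R=-0.1250) → pose (-0.5017, 3.8244, -4.1792)
step 4: θ'=-3.5542 (R=-8.0000) → pose (3.1799, 0.5620, -3.5542)
step 5: θ'=-2.0542 (R=-0.5000) → pose (3.8231, 0.7877, -2.0542)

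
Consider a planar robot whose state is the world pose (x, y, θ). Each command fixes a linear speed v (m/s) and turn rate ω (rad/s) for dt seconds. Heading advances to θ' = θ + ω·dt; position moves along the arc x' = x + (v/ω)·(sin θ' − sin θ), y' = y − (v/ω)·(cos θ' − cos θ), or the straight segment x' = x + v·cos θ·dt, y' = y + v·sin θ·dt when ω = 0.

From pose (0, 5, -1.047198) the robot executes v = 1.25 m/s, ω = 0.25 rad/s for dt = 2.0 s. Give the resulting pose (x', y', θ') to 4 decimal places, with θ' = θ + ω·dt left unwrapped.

θ' = -1.0472 + 0.25·2.0 = -0.5472
R = v/ω = 1.25/0.25 = 5.0000
x' = 0 + 5.0000·(sin -0.5472 − sin -1.0472) = 1.7286
y' = 5 − 5.0000·(cos -0.5472 − cos -1.0472) = 3.2301

(1.7286, 3.2301, -0.5472)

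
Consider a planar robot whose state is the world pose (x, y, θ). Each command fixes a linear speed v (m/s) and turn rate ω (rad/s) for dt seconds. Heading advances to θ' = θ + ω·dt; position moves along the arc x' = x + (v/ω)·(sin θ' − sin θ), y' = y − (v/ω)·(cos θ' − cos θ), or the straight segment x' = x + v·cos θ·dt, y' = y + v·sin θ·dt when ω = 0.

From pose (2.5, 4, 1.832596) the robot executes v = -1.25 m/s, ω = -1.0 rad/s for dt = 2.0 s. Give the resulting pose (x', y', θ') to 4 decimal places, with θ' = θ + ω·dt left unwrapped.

(1.0843, 2.4440, -0.1674)

θ' = 1.8326 + -1.0·2.0 = -0.1674
R = v/ω = -1.25/-1.0 = 1.2500
x' = 2.5 + 1.2500·(sin -0.1674 − sin 1.8326) = 1.0843
y' = 4 − 1.2500·(cos -0.1674 − cos 1.8326) = 2.4440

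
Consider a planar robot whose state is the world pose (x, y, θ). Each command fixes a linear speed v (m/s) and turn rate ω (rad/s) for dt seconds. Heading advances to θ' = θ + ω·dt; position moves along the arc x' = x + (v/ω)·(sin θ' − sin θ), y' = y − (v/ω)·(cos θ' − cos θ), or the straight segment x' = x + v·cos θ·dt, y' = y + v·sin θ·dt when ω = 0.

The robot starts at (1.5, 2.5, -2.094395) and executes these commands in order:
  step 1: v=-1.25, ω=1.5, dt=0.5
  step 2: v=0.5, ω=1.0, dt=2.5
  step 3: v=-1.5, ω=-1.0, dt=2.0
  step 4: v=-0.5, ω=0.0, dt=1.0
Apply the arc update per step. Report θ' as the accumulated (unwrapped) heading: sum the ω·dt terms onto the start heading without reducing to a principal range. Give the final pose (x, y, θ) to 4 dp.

step 1: θ'=-1.3444 (R=-0.8333) → pose (1.5904, 3.1037, -1.3444)
step 2: θ'=1.1556 (R=0.5000) → pose (2.5351, 3.0143, 1.1556)
step 3: θ'=-0.8444 (R=1.5000) → pose (0.0412, 2.6231, -0.8444)
step 4: θ'=-0.8444 (straight) → pose (-0.2909, 2.9968, -0.8444)

(-0.2909, 2.9968, -0.8444)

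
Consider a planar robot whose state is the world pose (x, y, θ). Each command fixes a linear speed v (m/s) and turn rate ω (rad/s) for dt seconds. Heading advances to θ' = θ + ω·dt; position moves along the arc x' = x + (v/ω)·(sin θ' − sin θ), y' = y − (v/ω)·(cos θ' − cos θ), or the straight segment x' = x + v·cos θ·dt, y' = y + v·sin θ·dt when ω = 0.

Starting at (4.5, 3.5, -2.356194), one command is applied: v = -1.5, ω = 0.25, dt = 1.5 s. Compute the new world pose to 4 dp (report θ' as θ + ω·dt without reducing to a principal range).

θ' = -2.3562 + 0.25·1.5 = -1.9812
R = v/ω = -1.5/0.25 = -6.0000
x' = 4.5 + -6.0000·(sin -1.9812 − sin -2.3562) = 5.7591
y' = 3.5 − -6.0000·(cos -1.9812 − cos -2.3562) = 5.3488

(5.7591, 5.3488, -1.9812)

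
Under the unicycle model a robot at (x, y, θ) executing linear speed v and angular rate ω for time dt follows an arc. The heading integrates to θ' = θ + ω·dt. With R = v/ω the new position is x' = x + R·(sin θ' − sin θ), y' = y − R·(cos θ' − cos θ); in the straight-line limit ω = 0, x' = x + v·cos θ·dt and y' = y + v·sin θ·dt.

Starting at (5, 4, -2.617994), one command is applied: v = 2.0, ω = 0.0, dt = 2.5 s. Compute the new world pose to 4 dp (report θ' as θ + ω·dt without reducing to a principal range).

(0.6699, 1.5000, -2.6180)

θ' = -2.6180 + 0.0·2.5 = -2.6180
ω = 0 → straight: x' = 5 + 2.0·cos(-2.6180)·2.5 = 0.6699
y' = 4 + 2.0·sin(-2.6180)·2.5 = 1.5000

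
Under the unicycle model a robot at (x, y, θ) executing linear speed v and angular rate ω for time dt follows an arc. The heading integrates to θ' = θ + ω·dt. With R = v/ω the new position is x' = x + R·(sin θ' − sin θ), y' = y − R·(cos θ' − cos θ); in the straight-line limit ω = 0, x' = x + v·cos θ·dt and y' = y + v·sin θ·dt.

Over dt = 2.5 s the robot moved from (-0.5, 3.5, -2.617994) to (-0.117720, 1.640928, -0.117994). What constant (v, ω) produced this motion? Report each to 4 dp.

v = 1.0000, ω = 1.0000

Δθ = -0.117994 − -2.617994 = 2.500000
ω = Δθ/dt = 2.500000/2.5 = 1.0000
R = −Δy/(cos θ' − cos θ) = 1.0000
v = R·ω = 1.0000·1.0000 = 1.0000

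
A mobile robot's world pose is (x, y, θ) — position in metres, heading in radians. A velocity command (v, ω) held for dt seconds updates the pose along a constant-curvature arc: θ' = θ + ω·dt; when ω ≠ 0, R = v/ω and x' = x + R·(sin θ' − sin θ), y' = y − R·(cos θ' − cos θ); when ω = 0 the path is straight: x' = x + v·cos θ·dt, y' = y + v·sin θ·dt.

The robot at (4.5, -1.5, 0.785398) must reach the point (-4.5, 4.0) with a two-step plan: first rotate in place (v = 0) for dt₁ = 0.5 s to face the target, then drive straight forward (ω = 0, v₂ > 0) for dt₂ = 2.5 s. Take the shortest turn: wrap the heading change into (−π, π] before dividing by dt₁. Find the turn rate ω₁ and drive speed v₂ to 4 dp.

ω₁ = 3.6153, v₂ = 4.2190

heading to target = atan2(4−-1.5, -4.5−4.5) = 2.5930
Δθ = wrap(2.5930 − 0.7854) = 1.8076; ω₁ = Δθ/dt₁ = 3.6153
distance = √((-4.5−4.5)² + (4−-1.5)²) = 10.5475; v₂ = distance/dt₂ = 4.2190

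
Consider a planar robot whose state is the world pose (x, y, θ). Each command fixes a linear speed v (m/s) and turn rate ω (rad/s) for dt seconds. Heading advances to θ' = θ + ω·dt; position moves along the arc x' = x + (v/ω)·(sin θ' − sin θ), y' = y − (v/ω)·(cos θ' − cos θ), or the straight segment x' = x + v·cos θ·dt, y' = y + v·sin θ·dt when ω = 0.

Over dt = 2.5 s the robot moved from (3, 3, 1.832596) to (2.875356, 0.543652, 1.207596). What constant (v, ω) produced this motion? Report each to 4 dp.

v = -1.0000, ω = -0.2500

Δθ = 1.207596 − 1.832596 = -0.625000
ω = Δθ/dt = -0.625000/2.5 = -0.2500
R = −Δy/(cos θ' − cos θ) = 4.0000
v = R·ω = 4.0000·-0.2500 = -1.0000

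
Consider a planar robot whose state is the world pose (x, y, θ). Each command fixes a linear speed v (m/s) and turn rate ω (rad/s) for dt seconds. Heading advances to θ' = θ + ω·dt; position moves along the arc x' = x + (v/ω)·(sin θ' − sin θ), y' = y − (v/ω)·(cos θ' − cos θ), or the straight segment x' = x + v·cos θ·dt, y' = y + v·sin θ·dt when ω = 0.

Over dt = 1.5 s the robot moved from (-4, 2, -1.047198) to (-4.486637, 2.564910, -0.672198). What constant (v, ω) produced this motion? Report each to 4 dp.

Δθ = -0.672198 − -1.047198 = 0.375000
ω = Δθ/dt = 0.375000/1.5 = 0.2500
R = −Δy/(cos θ' − cos θ) = -2.0000
v = R·ω = -2.0000·0.2500 = -0.5000

v = -0.5000, ω = 0.2500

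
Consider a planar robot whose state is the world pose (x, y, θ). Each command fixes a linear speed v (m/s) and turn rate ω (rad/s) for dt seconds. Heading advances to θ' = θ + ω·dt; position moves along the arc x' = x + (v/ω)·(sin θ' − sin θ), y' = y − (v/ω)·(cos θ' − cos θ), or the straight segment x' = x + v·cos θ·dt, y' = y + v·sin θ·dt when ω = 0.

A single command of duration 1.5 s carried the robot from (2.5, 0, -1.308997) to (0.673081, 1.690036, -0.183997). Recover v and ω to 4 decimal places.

Δθ = -0.183997 − -1.308997 = 1.125000
ω = Δθ/dt = 1.125000/1.5 = 0.7500
R = Δx/(sin θ' − sin θ) = -2.3333
v = R·ω = -2.3333·0.7500 = -1.7500

v = -1.7500, ω = 0.7500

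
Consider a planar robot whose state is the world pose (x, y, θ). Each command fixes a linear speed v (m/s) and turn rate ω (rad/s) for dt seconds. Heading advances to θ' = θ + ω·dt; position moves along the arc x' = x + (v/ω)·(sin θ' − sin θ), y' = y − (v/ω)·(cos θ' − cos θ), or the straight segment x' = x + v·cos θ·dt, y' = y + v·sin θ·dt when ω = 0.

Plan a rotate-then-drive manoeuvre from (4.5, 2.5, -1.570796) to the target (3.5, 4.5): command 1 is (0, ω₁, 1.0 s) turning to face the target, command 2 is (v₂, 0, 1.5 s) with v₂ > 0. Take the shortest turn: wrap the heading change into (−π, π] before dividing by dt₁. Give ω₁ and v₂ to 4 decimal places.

heading to target = atan2(4.5−2.5, 3.5−4.5) = 2.0344
Δθ = wrap(2.0344 − -1.5708) = -2.6779; ω₁ = Δθ/dt₁ = -2.6779
distance = √((3.5−4.5)² + (4.5−2.5)²) = 2.2361; v₂ = distance/dt₂ = 1.4907

ω₁ = -2.6779, v₂ = 1.4907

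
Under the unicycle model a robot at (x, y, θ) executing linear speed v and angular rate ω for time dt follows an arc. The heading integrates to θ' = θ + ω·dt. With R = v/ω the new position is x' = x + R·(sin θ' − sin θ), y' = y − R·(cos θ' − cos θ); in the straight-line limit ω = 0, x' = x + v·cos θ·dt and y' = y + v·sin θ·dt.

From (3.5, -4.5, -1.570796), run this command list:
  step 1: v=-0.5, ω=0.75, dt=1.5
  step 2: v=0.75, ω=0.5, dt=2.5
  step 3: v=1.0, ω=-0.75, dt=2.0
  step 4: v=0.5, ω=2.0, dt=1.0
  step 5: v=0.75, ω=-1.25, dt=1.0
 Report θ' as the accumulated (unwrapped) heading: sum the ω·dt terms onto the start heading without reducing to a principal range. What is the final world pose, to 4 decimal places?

(7.6107, -2.9201, 0.0542)

step 1: θ'=-0.4458 (R=-0.6667) → pose (3.1208, -3.8985, -0.4458)
step 2: θ'=0.8042 (R=1.5000) → pose (4.8480, -3.5856, 0.8042)
step 3: θ'=-0.6958 (R=-1.3333) → pose (6.6630, -3.4871, -0.6958)
step 4: θ'=1.3042 (R=0.2500) → pose (7.0644, -3.3611, 1.3042)
step 5: θ'=0.0542 (R=-0.6000) → pose (7.6107, -2.9201, 0.0542)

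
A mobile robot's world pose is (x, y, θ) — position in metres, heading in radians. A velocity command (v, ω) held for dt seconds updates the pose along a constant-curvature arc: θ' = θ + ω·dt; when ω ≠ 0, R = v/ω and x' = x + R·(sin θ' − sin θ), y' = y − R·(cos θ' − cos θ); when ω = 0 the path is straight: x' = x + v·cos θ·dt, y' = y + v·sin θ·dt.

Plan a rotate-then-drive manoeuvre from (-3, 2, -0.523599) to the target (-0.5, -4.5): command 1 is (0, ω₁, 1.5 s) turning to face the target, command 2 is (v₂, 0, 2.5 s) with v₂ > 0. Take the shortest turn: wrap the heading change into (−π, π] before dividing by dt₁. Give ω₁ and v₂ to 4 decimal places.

ω₁ = -0.4533, v₂ = 2.7857

heading to target = atan2(-4.5−2, -0.5−-3) = -1.2036
Δθ = wrap(-1.2036 − -0.5236) = -0.6800; ω₁ = Δθ/dt₁ = -0.4533
distance = √((-0.5−-3)² + (-4.5−2)²) = 6.9642; v₂ = distance/dt₂ = 2.7857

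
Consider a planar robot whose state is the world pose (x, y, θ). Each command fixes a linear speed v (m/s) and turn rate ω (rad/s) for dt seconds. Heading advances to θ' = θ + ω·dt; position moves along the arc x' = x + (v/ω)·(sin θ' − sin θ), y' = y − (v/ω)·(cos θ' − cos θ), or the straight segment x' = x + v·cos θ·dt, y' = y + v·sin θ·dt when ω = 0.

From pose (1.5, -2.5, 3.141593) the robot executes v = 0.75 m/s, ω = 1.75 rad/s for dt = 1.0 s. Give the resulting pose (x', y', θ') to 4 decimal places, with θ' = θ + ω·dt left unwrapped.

θ' = 3.1416 + 1.75·1.0 = 4.8916
R = v/ω = 0.75/1.75 = 0.4286
x' = 1.5 + 0.4286·(sin 4.8916 − sin 3.1416) = 1.0783
y' = -2.5 − 0.4286·(cos 4.8916 − cos 3.1416) = -3.0050

(1.0783, -3.0050, 4.8916)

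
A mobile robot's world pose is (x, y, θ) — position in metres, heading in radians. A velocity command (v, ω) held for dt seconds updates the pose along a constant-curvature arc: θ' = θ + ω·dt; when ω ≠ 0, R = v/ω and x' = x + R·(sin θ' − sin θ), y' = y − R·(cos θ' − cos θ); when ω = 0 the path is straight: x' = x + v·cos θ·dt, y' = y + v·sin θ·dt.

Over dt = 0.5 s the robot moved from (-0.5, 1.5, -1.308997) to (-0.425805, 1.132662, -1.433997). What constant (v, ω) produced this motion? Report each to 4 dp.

v = 0.7500, ω = -0.2500

Δθ = -1.433997 − -1.308997 = -0.125000
ω = Δθ/dt = -0.125000/0.5 = -0.2500
R = −Δy/(cos θ' − cos θ) = -3.0000
v = R·ω = -3.0000·-0.2500 = 0.7500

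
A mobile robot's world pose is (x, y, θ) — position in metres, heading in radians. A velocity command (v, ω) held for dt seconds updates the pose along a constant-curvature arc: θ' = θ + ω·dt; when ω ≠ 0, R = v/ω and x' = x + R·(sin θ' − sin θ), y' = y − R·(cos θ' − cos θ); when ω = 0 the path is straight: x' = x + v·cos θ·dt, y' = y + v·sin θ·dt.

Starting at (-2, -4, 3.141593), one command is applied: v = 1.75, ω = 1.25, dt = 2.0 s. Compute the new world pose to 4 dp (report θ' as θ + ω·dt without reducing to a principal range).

(-2.8379, -6.5216, 5.6416)

θ' = 3.1416 + 1.25·2.0 = 5.6416
R = v/ω = 1.75/1.25 = 1.4000
x' = -2 + 1.4000·(sin 5.6416 − sin 3.1416) = -2.8379
y' = -4 − 1.4000·(cos 5.6416 − cos 3.1416) = -6.5216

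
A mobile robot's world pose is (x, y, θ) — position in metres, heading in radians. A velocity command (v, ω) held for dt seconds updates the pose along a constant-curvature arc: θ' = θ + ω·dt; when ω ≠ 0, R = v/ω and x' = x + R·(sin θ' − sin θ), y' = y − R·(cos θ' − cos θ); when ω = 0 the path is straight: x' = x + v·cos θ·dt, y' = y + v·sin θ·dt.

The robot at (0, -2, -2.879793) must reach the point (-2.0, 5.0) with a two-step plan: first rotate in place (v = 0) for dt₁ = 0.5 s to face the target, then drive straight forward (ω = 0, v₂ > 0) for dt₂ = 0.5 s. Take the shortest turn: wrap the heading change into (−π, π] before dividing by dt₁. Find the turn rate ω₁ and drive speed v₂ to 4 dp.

ω₁ = -3.1086, v₂ = 14.5602

heading to target = atan2(5−-2, -2−0) = 1.8491
Δθ = wrap(1.8491 − -2.8798) = -1.5543; ω₁ = Δθ/dt₁ = -3.1086
distance = √((-2−0)² + (5−-2)²) = 7.2801; v₂ = distance/dt₂ = 14.5602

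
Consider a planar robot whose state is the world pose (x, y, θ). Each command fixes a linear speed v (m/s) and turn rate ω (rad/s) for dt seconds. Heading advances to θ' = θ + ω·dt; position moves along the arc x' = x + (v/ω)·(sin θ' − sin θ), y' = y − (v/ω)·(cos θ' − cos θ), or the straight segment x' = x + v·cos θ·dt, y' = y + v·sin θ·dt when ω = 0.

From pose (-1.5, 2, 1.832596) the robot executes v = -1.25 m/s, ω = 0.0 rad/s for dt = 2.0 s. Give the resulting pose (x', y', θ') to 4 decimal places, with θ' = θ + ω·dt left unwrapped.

(-0.8530, -0.4148, 1.8326)

θ' = 1.8326 + 0.0·2.0 = 1.8326
ω = 0 → straight: x' = -1.5 + -1.25·cos(1.8326)·2.0 = -0.8530
y' = 2 + -1.25·sin(1.8326)·2.0 = -0.4148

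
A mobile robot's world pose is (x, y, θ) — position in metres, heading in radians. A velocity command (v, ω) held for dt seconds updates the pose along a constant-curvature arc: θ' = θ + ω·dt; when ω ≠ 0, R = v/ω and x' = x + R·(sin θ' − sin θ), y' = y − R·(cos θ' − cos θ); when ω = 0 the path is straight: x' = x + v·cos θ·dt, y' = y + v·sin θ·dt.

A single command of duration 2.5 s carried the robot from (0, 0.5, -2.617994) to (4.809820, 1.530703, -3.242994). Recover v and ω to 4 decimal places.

v = -2.0000, ω = -0.2500

Δθ = -3.242994 − -2.617994 = -0.625000
ω = Δθ/dt = -0.625000/2.5 = -0.2500
R = Δx/(sin θ' − sin θ) = 8.0000
v = R·ω = 8.0000·-0.2500 = -2.0000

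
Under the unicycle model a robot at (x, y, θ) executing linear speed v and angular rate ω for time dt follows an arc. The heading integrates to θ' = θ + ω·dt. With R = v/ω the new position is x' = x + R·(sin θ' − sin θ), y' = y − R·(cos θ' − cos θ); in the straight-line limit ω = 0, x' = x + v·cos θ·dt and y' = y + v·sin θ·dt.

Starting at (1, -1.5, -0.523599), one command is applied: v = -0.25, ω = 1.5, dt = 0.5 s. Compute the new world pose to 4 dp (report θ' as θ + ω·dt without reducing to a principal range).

θ' = -0.5236 + 1.5·0.5 = 0.2264
R = v/ω = -0.25/1.5 = -0.1667
x' = 1 + -0.1667·(sin 0.2264 − sin -0.5236) = 0.8793
y' = -1.5 − -0.1667·(cos 0.2264 − cos -0.5236) = -1.4819

(0.8793, -1.4819, 0.2264)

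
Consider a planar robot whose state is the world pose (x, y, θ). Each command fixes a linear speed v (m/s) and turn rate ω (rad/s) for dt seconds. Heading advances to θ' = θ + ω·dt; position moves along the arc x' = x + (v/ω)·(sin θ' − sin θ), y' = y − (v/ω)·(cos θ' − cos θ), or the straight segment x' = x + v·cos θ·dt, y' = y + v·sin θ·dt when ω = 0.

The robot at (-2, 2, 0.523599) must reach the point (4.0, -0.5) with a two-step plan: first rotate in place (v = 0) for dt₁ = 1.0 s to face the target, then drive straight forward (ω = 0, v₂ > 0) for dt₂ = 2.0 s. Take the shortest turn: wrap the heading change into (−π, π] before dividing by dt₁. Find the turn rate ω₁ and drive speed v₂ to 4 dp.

ω₁ = -0.9184, v₂ = 3.2500

heading to target = atan2(-0.5−2, 4−-2) = -0.3948
Δθ = wrap(-0.3948 − 0.5236) = -0.9184; ω₁ = Δθ/dt₁ = -0.9184
distance = √((4−-2)² + (-0.5−2)²) = 6.5000; v₂ = distance/dt₂ = 3.2500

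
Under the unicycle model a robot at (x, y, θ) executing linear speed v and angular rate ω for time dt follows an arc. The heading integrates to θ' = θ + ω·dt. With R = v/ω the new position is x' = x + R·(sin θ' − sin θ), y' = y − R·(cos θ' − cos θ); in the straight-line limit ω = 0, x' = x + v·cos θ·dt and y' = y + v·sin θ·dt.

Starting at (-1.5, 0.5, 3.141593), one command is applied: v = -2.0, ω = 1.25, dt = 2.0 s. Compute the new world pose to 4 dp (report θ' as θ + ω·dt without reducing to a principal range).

(-0.5424, 3.3818, 5.6416)

θ' = 3.1416 + 1.25·2.0 = 5.6416
R = v/ω = -2.0/1.25 = -1.6000
x' = -1.5 + -1.6000·(sin 5.6416 − sin 3.1416) = -0.5424
y' = 0.5 − -1.6000·(cos 5.6416 − cos 3.1416) = 3.3818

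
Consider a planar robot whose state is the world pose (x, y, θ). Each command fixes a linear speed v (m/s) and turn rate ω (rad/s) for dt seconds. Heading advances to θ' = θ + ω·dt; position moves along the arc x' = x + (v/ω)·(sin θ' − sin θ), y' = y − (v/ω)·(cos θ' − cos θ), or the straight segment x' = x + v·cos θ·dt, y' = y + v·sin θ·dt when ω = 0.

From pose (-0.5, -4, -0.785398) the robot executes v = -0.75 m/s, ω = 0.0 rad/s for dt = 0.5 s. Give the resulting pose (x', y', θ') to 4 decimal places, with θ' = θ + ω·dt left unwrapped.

(-0.7652, -3.7348, -0.7854)

θ' = -0.7854 + 0.0·0.5 = -0.7854
ω = 0 → straight: x' = -0.5 + -0.75·cos(-0.7854)·0.5 = -0.7652
y' = -4 + -0.75·sin(-0.7854)·0.5 = -3.7348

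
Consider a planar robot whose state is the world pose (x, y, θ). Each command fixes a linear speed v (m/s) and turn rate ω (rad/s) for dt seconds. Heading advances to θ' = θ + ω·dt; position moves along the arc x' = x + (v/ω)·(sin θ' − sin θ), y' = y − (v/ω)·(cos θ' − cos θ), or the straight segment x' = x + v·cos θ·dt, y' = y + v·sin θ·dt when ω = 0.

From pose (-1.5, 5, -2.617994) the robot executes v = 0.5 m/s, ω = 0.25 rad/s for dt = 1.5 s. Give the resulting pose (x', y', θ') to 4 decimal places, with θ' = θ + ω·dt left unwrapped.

(-2.0649, 4.5134, -2.2430)

θ' = -2.6180 + 0.25·1.5 = -2.2430
R = v/ω = 0.5/0.25 = 2.0000
x' = -1.5 + 2.0000·(sin -2.2430 − sin -2.6180) = -2.0649
y' = 5 − 2.0000·(cos -2.2430 − cos -2.6180) = 4.5134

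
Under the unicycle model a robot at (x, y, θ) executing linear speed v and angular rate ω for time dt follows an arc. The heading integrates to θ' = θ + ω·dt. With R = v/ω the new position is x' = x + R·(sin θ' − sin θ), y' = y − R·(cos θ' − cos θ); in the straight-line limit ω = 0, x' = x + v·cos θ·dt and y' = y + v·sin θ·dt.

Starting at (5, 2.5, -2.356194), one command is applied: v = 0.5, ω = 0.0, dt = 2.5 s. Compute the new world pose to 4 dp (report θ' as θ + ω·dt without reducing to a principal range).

θ' = -2.3562 + 0.0·2.5 = -2.3562
ω = 0 → straight: x' = 5 + 0.5·cos(-2.3562)·2.5 = 4.1161
y' = 2.5 + 0.5·sin(-2.3562)·2.5 = 1.6161

(4.1161, 1.6161, -2.3562)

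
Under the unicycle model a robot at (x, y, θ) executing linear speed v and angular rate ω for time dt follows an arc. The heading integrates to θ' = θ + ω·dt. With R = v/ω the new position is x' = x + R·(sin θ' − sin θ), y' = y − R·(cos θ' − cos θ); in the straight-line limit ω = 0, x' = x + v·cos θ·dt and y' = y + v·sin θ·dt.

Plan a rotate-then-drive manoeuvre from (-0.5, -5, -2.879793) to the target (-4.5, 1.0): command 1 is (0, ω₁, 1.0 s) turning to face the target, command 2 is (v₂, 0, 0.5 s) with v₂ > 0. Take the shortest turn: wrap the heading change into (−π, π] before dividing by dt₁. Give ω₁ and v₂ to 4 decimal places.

ω₁ = -1.2446, v₂ = 14.4222

heading to target = atan2(1−-5, -4.5−-0.5) = 2.1588
Δθ = wrap(2.1588 − -2.8798) = -1.2446; ω₁ = Δθ/dt₁ = -1.2446
distance = √((-4.5−-0.5)² + (1−-5)²) = 7.2111; v₂ = distance/dt₂ = 14.4222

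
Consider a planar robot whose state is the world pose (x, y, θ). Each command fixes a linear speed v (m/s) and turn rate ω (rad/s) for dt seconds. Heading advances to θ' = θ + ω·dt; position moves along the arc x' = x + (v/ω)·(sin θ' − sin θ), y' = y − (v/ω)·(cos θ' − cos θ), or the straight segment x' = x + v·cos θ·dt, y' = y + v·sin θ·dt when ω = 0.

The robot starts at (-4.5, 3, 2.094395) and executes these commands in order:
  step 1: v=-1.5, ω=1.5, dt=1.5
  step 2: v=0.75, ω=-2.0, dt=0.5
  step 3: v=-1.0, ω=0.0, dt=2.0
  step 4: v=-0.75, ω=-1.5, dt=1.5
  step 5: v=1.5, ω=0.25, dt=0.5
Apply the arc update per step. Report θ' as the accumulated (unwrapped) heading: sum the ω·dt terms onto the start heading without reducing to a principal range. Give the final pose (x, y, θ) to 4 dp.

(-0.1698, 3.2779, 1.2194)

step 1: θ'=4.3444 (R=-1.0000) → pose (-2.7009, 3.1403, 4.3444)
step 2: θ'=3.3444 (R=-0.3750) → pose (-2.9753, 2.9078, 3.3444)
step 3: θ'=3.3444 (straight) → pose (-1.0163, 3.3107, 3.3444)
step 4: θ'=1.0944 (R=0.5000) → pose (-0.4712, 2.5916, 1.0944)
step 5: θ'=1.2194 (R=6.0000) → pose (-0.1698, 3.2779, 1.2194)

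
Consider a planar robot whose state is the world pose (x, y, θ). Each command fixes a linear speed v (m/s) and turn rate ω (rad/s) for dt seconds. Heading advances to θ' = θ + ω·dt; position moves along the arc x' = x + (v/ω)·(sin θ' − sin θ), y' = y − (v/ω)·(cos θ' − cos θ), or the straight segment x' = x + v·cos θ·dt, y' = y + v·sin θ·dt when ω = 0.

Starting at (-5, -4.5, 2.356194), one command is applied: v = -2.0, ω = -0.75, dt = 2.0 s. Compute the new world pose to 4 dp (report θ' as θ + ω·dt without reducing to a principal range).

θ' = 2.3562 + -0.75·2.0 = 0.8562
R = v/ω = -2.0/-0.75 = 2.6667
x' = -5 + 2.6667·(sin 0.8562 − sin 2.3562) = -4.8713
y' = -4.5 − 2.6667·(cos 0.8562 − cos 2.3562) = -8.1331

(-4.8713, -8.1331, 0.8562)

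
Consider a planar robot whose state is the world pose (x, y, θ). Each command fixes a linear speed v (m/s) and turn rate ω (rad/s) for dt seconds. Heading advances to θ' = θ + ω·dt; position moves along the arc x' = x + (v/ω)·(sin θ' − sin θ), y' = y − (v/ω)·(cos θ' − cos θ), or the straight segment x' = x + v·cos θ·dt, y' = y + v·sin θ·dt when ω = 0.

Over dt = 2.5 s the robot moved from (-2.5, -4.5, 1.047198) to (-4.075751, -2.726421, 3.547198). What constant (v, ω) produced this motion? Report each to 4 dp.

Δθ = 3.547198 − 1.047198 = 2.500000
ω = Δθ/dt = 2.500000/2.5 = 1.0000
R = −Δy/(cos θ' − cos θ) = 1.2500
v = R·ω = 1.2500·1.0000 = 1.2500

v = 1.2500, ω = 1.0000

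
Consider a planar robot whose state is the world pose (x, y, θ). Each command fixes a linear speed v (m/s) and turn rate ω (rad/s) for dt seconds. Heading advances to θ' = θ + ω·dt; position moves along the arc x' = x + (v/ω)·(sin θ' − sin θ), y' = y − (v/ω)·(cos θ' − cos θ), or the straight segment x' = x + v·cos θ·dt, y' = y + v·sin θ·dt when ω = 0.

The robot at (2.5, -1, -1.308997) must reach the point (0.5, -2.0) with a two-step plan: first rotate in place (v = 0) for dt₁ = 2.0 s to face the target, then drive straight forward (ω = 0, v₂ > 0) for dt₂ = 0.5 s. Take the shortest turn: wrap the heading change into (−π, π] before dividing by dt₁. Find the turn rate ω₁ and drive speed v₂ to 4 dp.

heading to target = atan2(-2−-1, 0.5−2.5) = -2.6779
Δθ = wrap(-2.6779 − -1.3090) = -1.3689; ω₁ = Δθ/dt₁ = -0.6845
distance = √((0.5−2.5)² + (-2−-1)²) = 2.2361; v₂ = distance/dt₂ = 4.4721

ω₁ = -0.6845, v₂ = 4.4721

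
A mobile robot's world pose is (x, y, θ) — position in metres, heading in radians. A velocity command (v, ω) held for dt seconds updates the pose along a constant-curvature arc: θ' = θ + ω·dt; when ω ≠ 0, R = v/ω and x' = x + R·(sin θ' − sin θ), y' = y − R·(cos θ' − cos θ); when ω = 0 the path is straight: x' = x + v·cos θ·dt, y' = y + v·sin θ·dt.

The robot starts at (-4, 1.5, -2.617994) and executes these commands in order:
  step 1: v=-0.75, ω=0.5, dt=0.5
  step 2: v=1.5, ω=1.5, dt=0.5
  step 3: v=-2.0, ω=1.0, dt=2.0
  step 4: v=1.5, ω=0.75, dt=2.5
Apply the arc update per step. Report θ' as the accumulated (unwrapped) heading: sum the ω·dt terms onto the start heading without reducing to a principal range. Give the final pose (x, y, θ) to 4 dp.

(-5.9437, 6.1310, 2.2570)

step 1: θ'=-2.3680 (R=-1.5000) → pose (-3.7019, 1.7259, -2.3680)
step 2: θ'=-1.6180 (R=1.0000) → pose (-4.0021, 1.0577, -1.6180)
step 3: θ'=0.3820 (R=-2.0000) → pose (-6.7454, 3.0079, 0.3820)
step 4: θ'=2.2570 (R=2.0000) → pose (-5.9437, 6.1310, 2.2570)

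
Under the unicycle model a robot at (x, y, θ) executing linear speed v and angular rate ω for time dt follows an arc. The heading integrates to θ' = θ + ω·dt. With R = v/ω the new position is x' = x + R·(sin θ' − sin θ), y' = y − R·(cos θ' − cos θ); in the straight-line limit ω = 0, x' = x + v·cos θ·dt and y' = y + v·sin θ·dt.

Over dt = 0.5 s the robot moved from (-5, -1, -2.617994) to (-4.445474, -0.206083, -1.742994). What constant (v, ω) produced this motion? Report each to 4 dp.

Δθ = -1.742994 − -2.617994 = 0.875000
ω = Δθ/dt = 0.875000/0.5 = 1.7500
R = −Δy/(cos θ' − cos θ) = -1.1429
v = R·ω = -1.1429·1.7500 = -2.0000

v = -2.0000, ω = 1.7500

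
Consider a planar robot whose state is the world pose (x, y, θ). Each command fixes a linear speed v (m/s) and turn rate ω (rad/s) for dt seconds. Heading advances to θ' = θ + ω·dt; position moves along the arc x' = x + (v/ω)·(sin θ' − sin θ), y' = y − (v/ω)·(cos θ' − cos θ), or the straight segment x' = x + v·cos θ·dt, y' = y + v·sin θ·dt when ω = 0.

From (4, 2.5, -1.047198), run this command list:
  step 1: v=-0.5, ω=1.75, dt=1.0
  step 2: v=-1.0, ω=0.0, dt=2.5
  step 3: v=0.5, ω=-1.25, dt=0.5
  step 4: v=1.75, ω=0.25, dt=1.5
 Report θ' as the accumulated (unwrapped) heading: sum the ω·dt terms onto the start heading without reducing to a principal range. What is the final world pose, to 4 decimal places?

step 1: θ'=0.7028 (R=-0.2857) → pose (3.5679, 2.5752, 0.7028)
step 2: θ'=0.7028 (straight) → pose (1.6603, 0.9593, 0.7028)
step 3: θ'=0.0778 (R=-0.4000) → pose (1.8878, 1.0528, 0.0778)
step 4: θ'=0.4528 (R=7.0000) → pose (4.4061, 1.7371, 0.4528)

(4.4061, 1.7371, 0.4528)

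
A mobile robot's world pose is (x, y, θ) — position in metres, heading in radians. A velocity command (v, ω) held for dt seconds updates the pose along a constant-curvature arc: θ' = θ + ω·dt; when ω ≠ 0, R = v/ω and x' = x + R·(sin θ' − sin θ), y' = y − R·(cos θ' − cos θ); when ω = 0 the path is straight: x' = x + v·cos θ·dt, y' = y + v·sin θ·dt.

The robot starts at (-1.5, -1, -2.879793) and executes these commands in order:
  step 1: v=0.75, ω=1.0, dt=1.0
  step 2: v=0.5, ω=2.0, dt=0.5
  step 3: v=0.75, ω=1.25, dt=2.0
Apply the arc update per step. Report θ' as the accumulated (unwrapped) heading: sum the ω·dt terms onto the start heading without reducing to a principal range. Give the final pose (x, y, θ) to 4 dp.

step 1: θ'=-1.8798 (R=0.7500) → pose (-2.0204, -1.4964, -1.8798)
step 2: θ'=-0.8798 (R=0.2500) → pose (-1.9749, -1.7317, -0.8798)
step 3: θ'=1.6202 (R=0.6000) → pose (-0.9132, -1.3197, 1.6202)

(-0.9132, -1.3197, 1.6202)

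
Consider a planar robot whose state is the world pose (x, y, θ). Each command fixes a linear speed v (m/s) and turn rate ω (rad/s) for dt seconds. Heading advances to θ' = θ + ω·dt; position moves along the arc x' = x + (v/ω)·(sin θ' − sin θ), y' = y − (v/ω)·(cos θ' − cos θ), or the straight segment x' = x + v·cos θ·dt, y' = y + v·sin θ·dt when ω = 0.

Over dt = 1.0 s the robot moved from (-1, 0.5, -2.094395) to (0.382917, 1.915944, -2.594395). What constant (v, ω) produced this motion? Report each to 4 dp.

Δθ = -2.594395 − -2.094395 = -0.500000
ω = Δθ/dt = -0.500000/1.0 = -0.5000
R = −Δy/(cos θ' − cos θ) = 4.0000
v = R·ω = 4.0000·-0.5000 = -2.0000

v = -2.0000, ω = -0.5000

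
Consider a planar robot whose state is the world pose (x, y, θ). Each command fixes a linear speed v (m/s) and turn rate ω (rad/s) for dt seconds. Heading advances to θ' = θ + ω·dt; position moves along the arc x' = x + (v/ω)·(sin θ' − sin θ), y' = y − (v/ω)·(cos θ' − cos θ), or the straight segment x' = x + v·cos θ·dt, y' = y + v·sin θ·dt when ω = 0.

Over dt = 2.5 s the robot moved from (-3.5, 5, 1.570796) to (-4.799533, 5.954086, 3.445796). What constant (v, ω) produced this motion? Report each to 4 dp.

Δθ = 3.445796 − 1.570796 = 1.875000
ω = Δθ/dt = 1.875000/2.5 = 0.7500
R = Δx/(sin θ' − sin θ) = 1.0000
v = R·ω = 1.0000·0.7500 = 0.7500

v = 0.7500, ω = 0.7500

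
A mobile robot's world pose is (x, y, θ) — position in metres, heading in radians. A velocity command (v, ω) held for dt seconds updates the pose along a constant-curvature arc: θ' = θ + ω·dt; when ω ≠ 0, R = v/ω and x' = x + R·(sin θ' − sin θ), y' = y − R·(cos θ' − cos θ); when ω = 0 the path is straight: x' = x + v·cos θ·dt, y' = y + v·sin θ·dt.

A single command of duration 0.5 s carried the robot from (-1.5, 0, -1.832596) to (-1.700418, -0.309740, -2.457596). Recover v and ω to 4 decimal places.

Δθ = -2.457596 − -1.832596 = -0.625000
ω = Δθ/dt = -0.625000/0.5 = -1.2500
R = −Δy/(cos θ' − cos θ) = -0.6000
v = R·ω = -0.6000·-1.2500 = 0.7500

v = 0.7500, ω = -1.2500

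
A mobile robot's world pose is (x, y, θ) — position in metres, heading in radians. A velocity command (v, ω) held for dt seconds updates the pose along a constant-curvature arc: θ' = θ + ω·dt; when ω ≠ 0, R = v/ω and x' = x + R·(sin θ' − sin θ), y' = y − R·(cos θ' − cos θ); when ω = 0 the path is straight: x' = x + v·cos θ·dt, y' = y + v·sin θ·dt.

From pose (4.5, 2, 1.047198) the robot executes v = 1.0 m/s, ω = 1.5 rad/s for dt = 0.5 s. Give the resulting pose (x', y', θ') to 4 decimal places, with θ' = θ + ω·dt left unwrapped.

(4.5723, 2.4830, 1.7972)

θ' = 1.0472 + 1.5·0.5 = 1.7972
R = v/ω = 1.0/1.5 = 0.6667
x' = 4.5 + 0.6667·(sin 1.7972 − sin 1.0472) = 4.5723
y' = 2 − 0.6667·(cos 1.7972 − cos 1.0472) = 2.4830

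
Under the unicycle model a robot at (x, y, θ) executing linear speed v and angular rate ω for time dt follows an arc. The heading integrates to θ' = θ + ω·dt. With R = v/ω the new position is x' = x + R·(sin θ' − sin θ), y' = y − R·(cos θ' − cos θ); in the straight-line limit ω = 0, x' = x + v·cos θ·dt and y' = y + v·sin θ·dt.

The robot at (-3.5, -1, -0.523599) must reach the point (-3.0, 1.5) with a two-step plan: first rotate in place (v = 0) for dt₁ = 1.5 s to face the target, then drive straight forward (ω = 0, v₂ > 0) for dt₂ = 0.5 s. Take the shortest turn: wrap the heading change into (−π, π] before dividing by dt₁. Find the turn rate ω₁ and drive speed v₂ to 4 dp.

heading to target = atan2(1.5−-1, -3−-3.5) = 1.3734
Δθ = wrap(1.3734 − -0.5236) = 1.8970; ω₁ = Δθ/dt₁ = 1.2647
distance = √((-3−-3.5)² + (1.5−-1)²) = 2.5495; v₂ = distance/dt₂ = 5.0990

ω₁ = 1.2647, v₂ = 5.0990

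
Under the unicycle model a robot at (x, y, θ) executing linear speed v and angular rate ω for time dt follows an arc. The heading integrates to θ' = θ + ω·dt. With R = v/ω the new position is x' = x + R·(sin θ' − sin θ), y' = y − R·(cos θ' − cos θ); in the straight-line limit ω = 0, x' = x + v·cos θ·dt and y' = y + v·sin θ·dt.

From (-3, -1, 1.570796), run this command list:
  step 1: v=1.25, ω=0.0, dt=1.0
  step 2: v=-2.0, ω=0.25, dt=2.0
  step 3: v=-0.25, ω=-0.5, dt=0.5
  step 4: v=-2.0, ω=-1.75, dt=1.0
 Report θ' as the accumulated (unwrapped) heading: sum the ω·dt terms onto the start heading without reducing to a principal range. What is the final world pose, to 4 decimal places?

step 1: θ'=1.5708 (straight) → pose (-3.0000, 0.2500, 1.5708)
step 2: θ'=2.0708 (R=-8.0000) → pose (-2.0207, -3.5854, 2.0708)
step 3: θ'=1.8208 (R=0.5000) → pose (-1.9750, -3.7014, 1.8208)
step 4: θ'=0.0708 (R=1.1429) → pose (-3.0015, -5.1242, 0.0708)

(-3.0015, -5.1242, 0.0708)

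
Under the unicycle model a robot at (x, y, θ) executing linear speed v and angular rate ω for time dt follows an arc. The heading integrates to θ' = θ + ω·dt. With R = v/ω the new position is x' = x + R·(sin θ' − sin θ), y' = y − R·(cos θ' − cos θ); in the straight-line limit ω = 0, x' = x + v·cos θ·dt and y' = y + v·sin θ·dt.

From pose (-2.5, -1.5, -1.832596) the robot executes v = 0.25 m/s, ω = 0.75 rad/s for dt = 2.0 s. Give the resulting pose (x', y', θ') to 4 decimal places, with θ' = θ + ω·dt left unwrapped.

(-2.2869, -1.9013, -0.3326)

θ' = -1.8326 + 0.75·2.0 = -0.3326
R = v/ω = 0.25/0.75 = 0.3333
x' = -2.5 + 0.3333·(sin -0.3326 − sin -1.8326) = -2.2869
y' = -1.5 − 0.3333·(cos -0.3326 − cos -1.8326) = -1.9013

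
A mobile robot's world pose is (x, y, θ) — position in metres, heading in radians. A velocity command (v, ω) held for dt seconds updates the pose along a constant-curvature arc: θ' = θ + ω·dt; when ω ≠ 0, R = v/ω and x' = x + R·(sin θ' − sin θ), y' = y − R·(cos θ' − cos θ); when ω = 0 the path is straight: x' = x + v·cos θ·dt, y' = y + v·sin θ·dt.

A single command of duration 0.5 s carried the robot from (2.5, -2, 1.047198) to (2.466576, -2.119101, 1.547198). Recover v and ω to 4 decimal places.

v = -0.2500, ω = 1.0000

Δθ = 1.547198 − 1.047198 = 0.500000
ω = Δθ/dt = 0.500000/0.5 = 1.0000
R = −Δy/(cos θ' − cos θ) = -0.2500
v = R·ω = -0.2500·1.0000 = -0.2500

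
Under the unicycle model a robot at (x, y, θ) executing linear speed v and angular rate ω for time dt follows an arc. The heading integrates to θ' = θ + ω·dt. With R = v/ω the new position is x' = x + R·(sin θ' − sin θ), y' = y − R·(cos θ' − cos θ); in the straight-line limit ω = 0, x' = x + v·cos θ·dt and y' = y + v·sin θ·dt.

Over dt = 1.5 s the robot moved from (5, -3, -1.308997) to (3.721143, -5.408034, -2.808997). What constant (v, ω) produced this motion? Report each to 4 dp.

v = 2.0000, ω = -1.0000

Δθ = -2.808997 − -1.308997 = -1.500000
ω = Δθ/dt = -1.500000/1.5 = -1.0000
R = −Δy/(cos θ' − cos θ) = -2.0000
v = R·ω = -2.0000·-1.0000 = 2.0000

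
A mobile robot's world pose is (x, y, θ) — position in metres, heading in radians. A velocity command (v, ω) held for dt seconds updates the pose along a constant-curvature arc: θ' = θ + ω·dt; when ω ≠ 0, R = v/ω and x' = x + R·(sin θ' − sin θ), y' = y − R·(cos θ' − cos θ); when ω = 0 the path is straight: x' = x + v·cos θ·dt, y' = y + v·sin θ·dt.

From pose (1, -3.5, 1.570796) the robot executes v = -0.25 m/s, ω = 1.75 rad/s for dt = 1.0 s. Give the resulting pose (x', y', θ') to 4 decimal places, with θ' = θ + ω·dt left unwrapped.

θ' = 1.5708 + 1.75·1.0 = 3.3208
R = v/ω = -0.25/1.75 = -0.1429
x' = 1 + -0.1429·(sin 3.3208 − sin 1.5708) = 1.1683
y' = -3.5 − -0.1429·(cos 3.3208 − cos 1.5708) = -3.6406

(1.1683, -3.6406, 3.3208)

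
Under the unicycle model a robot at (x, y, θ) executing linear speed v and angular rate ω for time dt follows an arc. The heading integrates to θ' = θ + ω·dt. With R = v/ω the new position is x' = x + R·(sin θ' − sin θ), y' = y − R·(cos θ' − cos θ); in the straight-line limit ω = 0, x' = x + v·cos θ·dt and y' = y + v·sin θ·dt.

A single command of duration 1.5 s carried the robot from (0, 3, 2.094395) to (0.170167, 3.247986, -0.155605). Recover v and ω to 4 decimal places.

v = 0.2500, ω = -1.5000

Δθ = -0.155605 − 2.094395 = -2.250000
ω = Δθ/dt = -2.250000/1.5 = -1.5000
R = −Δy/(cos θ' − cos θ) = -0.1667
v = R·ω = -0.1667·-1.5000 = 0.2500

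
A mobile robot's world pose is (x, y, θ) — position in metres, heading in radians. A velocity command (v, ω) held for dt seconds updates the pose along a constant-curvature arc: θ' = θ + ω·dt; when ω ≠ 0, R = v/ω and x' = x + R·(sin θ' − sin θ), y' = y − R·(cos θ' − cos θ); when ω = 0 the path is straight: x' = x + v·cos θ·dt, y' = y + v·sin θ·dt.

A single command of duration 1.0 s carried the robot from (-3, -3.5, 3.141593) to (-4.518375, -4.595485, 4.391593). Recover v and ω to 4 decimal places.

v = 2.0000, ω = 1.2500

Δθ = 4.391593 − 3.141593 = 1.250000
ω = Δθ/dt = 1.250000/1.0 = 1.2500
R = Δx/(sin θ' − sin θ) = 1.6000
v = R·ω = 1.6000·1.2500 = 2.0000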